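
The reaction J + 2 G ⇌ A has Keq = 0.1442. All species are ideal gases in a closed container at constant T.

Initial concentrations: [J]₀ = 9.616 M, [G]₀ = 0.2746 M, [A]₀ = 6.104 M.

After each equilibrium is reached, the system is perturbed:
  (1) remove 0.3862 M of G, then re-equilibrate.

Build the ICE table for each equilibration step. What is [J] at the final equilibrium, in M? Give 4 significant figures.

Q₀ = 8.418 vs Keq = 0.1442 ⇒ Q>K, reverse
Step 1:
                    J           G           A
  I             9.616      0.2746       6.104
  C             0.802       1.604      -0.802
  E             10.42       1.879       5.302
  solve Keq expr → x = -0.802; check Q = 0.1442
Then remove 0.3862 M of G.
Step 2:
                    J           G           A
  I             10.42       1.492       5.302
  C            0.1704      0.3408     -0.1704
  E             10.59       1.833       5.132
  solve Keq expr → x = -0.1704; check Q = 0.1442

[J]_eq = 10.59 M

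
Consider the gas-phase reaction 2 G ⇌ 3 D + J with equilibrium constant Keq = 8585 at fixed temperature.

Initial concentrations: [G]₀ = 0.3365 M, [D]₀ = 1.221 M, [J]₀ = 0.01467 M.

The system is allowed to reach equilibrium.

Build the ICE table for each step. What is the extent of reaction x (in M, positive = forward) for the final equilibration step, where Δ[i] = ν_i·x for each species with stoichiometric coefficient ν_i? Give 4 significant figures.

x = 0.1632 M

Q₀ = 0.2358 vs Keq = 8585 ⇒ Q<K, forward
Step 1:
                  G         D         J
  init       0.3365     1.221   0.01467
  Δ         -0.3263    0.4895    0.1632
  eq        0.01018      1.71    0.1778
  solve Keq expr → x = 0.1632; check Q = 8585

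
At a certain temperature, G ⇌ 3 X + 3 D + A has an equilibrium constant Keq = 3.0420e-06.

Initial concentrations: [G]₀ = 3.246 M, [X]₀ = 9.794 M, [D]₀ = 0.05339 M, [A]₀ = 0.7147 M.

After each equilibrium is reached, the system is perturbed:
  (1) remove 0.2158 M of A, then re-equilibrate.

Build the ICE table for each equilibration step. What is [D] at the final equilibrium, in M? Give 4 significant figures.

[D]_eq = 0.002813 M

Q₀ = 0.03148 vs Keq = 3.0420e-06 ⇒ Q>K, reverse
Step 1:
                   G          X          D          A
  I            3.246      9.794    0.05339     0.7147
  C          0.01697    -0.0509    -0.0509   -0.01697
  E            3.263      9.743   0.002487     0.6977
  solve Keq expr → x = -0.01697; check Q = 3.0420e-06
Then remove 0.2158 M of A.
Step 2:
                   G          X          D          A
  I            3.263      9.743   0.002487     0.4819
  C       -1.0871e-04 3.2613e-04 3.2613e-04 1.0871e-04
  E            3.263      9.743   0.002813      0.482
  solve Keq expr → x = 1.0871e-04; check Q = 3.0420e-06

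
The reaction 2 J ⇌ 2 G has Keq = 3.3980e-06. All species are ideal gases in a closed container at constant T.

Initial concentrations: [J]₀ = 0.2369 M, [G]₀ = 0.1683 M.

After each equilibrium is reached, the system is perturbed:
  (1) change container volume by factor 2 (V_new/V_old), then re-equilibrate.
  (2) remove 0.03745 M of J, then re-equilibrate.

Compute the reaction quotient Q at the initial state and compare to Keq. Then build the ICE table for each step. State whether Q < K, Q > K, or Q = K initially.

Q₀ = 0.5047; Q > K (proceeds reverse)

Q₀ = 0.5047 vs Keq = 3.3980e-06 ⇒ Q>K, reverse
Step 1:
                  J         G
  Initial    0.2369    0.1683
  Change     0.1676   -0.1676
  Equil      0.4045 7.4556e-04
  solve Keq expr → x = -0.08378; check Q = 3.3980e-06
Then change container volume by factor 2 (V_new/V_old).
Step 2:
                  J         G
  Initial    0.2022 3.7278e-04
  Change          0         0
  Equil      0.2022 3.7278e-04
  solve Keq expr → x = 0; check Q = 3.3980e-06
Then remove 0.03745 M of J.
Step 3:
                  J         G
  Initial    0.1648 3.7278e-04
  Change  6.8907e-05 -6.8907e-05
  Equil      0.1648 3.0387e-04
  solve Keq expr → x = -3.4454e-05; check Q = 3.3980e-06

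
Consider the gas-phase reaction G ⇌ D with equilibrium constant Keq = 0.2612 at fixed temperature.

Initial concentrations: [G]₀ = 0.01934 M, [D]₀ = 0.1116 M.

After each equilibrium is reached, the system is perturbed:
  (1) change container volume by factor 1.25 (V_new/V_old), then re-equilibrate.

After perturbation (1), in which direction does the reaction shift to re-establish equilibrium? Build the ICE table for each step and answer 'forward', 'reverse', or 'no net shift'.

Direction: no net shift

Q₀ = 5.77 vs Keq = 0.2612 ⇒ Q>K, reverse
Step 1:
                    G           D
  Initial     0.01934      0.1116
  Change      0.08448    -0.08448
  Equil        0.1038     0.02712
  solve Keq expr → x = -0.08448; check Q = 0.2612
Then change container volume by factor 1.25 (V_new/V_old).
Step 2:
                    G           D
  Initial     0.08306     0.02169
  Change            0           0
  Equil       0.08306     0.02169
  solve Keq expr → x = 0; check Q = 0.2612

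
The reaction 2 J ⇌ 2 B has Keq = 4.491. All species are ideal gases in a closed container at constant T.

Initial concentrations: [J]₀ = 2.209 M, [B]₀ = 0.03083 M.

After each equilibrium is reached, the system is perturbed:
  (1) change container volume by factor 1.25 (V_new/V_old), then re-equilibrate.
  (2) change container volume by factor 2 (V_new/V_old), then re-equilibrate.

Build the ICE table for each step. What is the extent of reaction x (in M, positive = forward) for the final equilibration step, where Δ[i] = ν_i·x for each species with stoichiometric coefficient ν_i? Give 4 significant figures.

Q₀ = 1.9479e-04 vs Keq = 4.491 ⇒ Q<K, forward
Step 1:
                    J           B
  Initial       2.209     0.03083
  Change       -1.491       1.491
  Equil        0.7181       1.522
  solve Keq expr → x = 0.7455; check Q = 4.491
Then change container volume by factor 1.25 (V_new/V_old).
Step 2:
                    J           B
  Initial      0.5745       1.217
  Change            0           0
  Equil        0.5745       1.217
  solve Keq expr → x = 0; check Q = 4.491
Then change container volume by factor 2 (V_new/V_old).
Step 3:
                    J           B
  Initial      0.2872      0.6087
  Change            0           0
  Equil        0.2872      0.6087
  solve Keq expr → x = 0; check Q = 4.491

x = 0 M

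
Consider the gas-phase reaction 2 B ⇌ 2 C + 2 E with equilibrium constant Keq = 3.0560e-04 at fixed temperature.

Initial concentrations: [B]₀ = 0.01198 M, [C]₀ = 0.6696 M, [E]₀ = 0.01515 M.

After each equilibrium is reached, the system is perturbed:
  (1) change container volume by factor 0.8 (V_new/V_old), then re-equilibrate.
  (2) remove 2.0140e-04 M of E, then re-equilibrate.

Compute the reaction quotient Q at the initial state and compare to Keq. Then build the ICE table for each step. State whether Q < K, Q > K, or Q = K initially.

Q₀ = 0.717 vs Keq = 3.0560e-04 ⇒ Q>K, reverse
Step 1:
                   B          C          E
  I          0.01198     0.6696    0.01515
  C          0.01444   -0.01444   -0.01444
  E          0.02642     0.6552 7.0509e-04
  solve Keq expr → x = -0.007222; check Q = 3.0560e-04
Then change container volume by factor 0.8 (V_new/V_old).
Step 2:
                   B          C          E
  I          0.03303     0.8189 8.8137e-04
  C       1.7244e-04 -1.7244e-04 -1.7244e-04
  E           0.0332     0.8188 7.0892e-04
  solve Keq expr → x = -8.6221e-05; check Q = 3.0560e-04
Then remove 2.0140e-04 M of E.
Step 3:
                   B          C          E
  I           0.0332     0.8188 5.0752e-04
  C       -1.9702e-04 1.9702e-04 1.9702e-04
  E          0.03301      0.819 7.0455e-04
  solve Keq expr → x = 9.8512e-05; check Q = 3.0560e-04

Q₀ = 0.717; Q > K (proceeds reverse)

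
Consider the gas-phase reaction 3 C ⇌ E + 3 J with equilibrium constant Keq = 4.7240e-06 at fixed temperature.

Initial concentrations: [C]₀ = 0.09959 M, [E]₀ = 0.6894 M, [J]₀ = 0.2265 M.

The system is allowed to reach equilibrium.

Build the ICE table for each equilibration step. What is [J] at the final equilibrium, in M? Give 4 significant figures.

Q₀ = 8.11 vs Keq = 4.7240e-06 ⇒ Q>K, reverse
Step 1:
                   C          E          J
  init       0.09959     0.6894     0.2265
  Δ           0.2202    -0.0734    -0.2202
  eq          0.3198      0.616   0.006306
  solve Keq expr → x = -0.0734; check Q = 4.7240e-06

[J]_eq = 0.006306 M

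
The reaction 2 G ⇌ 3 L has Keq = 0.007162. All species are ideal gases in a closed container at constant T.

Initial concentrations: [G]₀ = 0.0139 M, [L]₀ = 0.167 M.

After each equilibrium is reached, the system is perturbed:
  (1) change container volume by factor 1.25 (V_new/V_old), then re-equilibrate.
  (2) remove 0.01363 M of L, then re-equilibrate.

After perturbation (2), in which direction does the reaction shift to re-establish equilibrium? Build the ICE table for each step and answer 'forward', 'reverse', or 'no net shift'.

Q₀ = 24.11 vs Keq = 0.007162 ⇒ Q>K, reverse
Step 1:
                   G          L
  Initial     0.0139      0.167
  Change     0.08403     -0.126
  Equil      0.09793    0.04095
  solve Keq expr → x = -0.04202; check Q = 0.007162
Then change container volume by factor 1.25 (V_new/V_old).
Step 2:
                   G          L
  Initial    0.07834    0.03276
  Change   -0.001405   0.002107
  Equil      0.07694    0.03487
  solve Keq expr → x = 7.0226e-04; check Q = 0.007162
Then remove 0.01363 M of L.
Step 3:
                   G          L
  Initial    0.07694    0.02124
  Change   -0.007542    0.01131
  Equil       0.0694    0.03255
  solve Keq expr → x = 0.003771; check Q = 0.007162

Direction: forward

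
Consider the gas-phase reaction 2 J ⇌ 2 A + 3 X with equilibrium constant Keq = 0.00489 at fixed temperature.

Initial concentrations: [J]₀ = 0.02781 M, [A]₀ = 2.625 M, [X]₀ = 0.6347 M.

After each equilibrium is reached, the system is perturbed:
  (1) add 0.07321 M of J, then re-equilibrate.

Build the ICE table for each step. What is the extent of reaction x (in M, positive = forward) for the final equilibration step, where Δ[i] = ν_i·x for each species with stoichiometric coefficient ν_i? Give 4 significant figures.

x = 0.001971 M

Q₀ = 2278 vs Keq = 0.00489 ⇒ Q>K, reverse
Step 1:
                  J         A         X
  Initial   0.02781     2.625    0.6347
  Change     0.3864   -0.3864   -0.5796
  Equil      0.4142     2.239   0.05511
  solve Keq expr → x = -0.1932; check Q = 0.00489
Then add 0.07321 M of J.
Step 2:
                  J         A         X
  Initial    0.4874     2.239   0.05511
  Change  -0.003942  0.003942  0.005913
  Equil      0.4835     2.243   0.06103
  solve Keq expr → x = 0.001971; check Q = 0.00489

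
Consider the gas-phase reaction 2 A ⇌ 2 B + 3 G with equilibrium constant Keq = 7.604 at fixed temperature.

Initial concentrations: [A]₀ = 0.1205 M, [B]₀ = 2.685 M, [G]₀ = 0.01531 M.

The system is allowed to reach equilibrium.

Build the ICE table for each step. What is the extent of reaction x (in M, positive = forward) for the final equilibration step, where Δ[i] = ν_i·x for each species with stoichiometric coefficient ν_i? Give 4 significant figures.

Q₀ = 0.001782 vs Keq = 7.604 ⇒ Q<K, forward
Step 1:
                    A           B           G
  Initial      0.1205       2.685     0.01531
  Change     -0.07487     0.07487      0.1123
  Equil       0.04563        2.76      0.1276
  solve Keq expr → x = 0.03744; check Q = 7.604

x = 0.03744 M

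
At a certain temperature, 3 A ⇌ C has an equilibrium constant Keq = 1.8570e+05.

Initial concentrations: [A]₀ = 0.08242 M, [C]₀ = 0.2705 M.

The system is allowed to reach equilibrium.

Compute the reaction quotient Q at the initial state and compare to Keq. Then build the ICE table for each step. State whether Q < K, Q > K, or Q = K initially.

Q₀ = 483.1 vs Keq = 1.8570e+05 ⇒ Q<K, forward
Step 1:
                    A           C
  init        0.08242      0.2705
  Δ          -0.07076     0.02359
  eq          0.01166      0.2941
  solve Keq expr → x = 0.02359; check Q = 1.8570e+05

Q₀ = 483.1; Q < K (proceeds forward)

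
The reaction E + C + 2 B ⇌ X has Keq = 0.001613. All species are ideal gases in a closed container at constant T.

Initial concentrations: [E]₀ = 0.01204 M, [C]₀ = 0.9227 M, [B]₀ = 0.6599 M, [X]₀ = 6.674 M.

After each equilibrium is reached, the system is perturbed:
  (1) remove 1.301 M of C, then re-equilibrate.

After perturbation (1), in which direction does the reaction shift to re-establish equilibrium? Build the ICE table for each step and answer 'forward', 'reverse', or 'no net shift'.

Direction: reverse

Q₀ = 1380 vs Keq = 0.001613 ⇒ Q>K, reverse
Step 1:
                  E         C         B         X
  I         0.01204    0.9227    0.6599     6.674
  C           4.088     4.088     8.175    -4.088
  E             4.1      5.01     8.835     2.586
  solve Keq expr → x = -4.088; check Q = 0.001613
Then remove 1.301 M of C.
Step 2:
                  E         C         B         X
  I             4.1     3.709     8.835     2.586
  C          0.2235    0.2235     0.447   -0.2235
  E           4.323     3.933     9.282     2.363
  solve Keq expr → x = -0.2235; check Q = 0.001613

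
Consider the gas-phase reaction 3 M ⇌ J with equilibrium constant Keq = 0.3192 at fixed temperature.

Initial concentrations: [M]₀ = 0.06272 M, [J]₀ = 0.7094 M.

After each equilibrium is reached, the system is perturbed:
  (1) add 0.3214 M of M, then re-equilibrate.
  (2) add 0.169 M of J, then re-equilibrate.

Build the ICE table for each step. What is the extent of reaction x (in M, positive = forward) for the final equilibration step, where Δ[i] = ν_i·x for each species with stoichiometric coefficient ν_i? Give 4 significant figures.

x = -0.03375 M

Q₀ = 2875 vs Keq = 0.3192 ⇒ Q>K, reverse
Step 1:
                   M          J
  I          0.06272     0.7094
  C            0.995    -0.3317
  E            1.058     0.3777
  solve Keq expr → x = -0.3317; check Q = 0.3192
Then add 0.3214 M of M.
Step 2:
                   M          J
  I            1.379     0.3777
  C           -0.249      0.083
  E             1.13     0.4607
  solve Keq expr → x = 0.083; check Q = 0.3192
Then add 0.169 M of J.
Step 3:
                   M          J
  I             1.13     0.6297
  C           0.1012   -0.03375
  E            1.231      0.596
  solve Keq expr → x = -0.03375; check Q = 0.3192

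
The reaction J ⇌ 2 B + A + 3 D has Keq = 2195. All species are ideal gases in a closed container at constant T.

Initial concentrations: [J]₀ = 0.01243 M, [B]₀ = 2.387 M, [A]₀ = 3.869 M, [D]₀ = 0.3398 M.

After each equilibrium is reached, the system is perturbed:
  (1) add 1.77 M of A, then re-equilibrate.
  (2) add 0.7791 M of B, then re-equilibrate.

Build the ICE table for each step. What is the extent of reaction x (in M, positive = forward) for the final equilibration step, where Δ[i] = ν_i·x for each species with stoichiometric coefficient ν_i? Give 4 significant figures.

Q₀ = 69.58 vs Keq = 2195 ⇒ Q<K, forward
Step 1:
                   J          B          A          D
  init       0.01243      2.387      3.869     0.3398
  Δ         -0.01189    0.02377    0.01189    0.03566
  eq      5.4387e-04      2.411      3.881     0.3755
  solve Keq expr → x = 0.01189; check Q = 2195
Then add 1.77 M of A.
Step 2:
                   J          B          A          D
  init    5.4387e-04      2.411      5.651     0.3755
  Δ       2.4309e-04 -4.8618e-04 -2.4309e-04 -7.2927e-04
  eq      7.8696e-04       2.41      5.651     0.3747
  solve Keq expr → x = -2.4309e-04; check Q = 2195
Then add 0.7791 M of B.
Step 3:
                   J          B          A          D
  init    7.8696e-04      3.189      5.651     0.3747
  Δ       5.7106e-04  -0.001142 -5.7106e-04  -0.001713
  eq        0.001358      3.188       5.65      0.373
  solve Keq expr → x = -5.7106e-04; check Q = 2195

x = -5.7106e-04 M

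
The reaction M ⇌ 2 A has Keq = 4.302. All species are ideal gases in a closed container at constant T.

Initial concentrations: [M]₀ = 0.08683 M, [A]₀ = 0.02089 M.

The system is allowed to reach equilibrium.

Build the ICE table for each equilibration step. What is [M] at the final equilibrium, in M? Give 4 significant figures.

[M]_eq = 0.007495 M

Q₀ = 0.005026 vs Keq = 4.302 ⇒ Q<K, forward
Step 1:
                  M         A
  I         0.08683   0.02089
  C        -0.07934    0.1587
  E        0.007495    0.1796
  solve Keq expr → x = 0.07934; check Q = 4.302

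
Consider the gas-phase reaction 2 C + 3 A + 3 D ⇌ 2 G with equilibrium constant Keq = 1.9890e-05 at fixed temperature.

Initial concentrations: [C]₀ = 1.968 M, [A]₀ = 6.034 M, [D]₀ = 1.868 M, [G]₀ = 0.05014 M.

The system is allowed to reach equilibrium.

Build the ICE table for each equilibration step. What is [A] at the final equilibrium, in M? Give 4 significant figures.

Q₀ = 4.5329e-07 vs Keq = 1.9890e-05 ⇒ Q<K, forward
Step 1:
                  C         A         D         G
  Initial     1.968     6.034     1.868   0.05014
  Change    -0.1753   -0.2629   -0.2629    0.1753
  Equil       1.793     5.771     1.605    0.2254
  solve Keq expr → x = 0.08763; check Q = 1.9890e-05

[A]_eq = 5.771 M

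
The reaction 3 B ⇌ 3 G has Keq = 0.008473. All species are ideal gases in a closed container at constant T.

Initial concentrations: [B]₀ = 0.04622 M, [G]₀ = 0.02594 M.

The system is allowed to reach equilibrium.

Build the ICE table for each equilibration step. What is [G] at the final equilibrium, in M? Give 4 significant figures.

Q₀ = 0.1768 vs Keq = 0.008473 ⇒ Q>K, reverse
Step 1:
                    B           G
  Initial     0.04622     0.02594
  Change      0.01372    -0.01372
  Equil       0.05994     0.01222
  solve Keq expr → x = -0.004573; check Q = 0.008473

[G]_eq = 0.01222 M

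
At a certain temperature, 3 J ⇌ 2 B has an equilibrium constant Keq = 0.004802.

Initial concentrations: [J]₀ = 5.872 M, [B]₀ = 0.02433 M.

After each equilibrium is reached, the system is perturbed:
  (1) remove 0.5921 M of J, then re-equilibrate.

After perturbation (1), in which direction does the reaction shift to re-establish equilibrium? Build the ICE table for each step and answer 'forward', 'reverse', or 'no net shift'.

Q₀ = 2.9237e-06 vs Keq = 0.004802 ⇒ Q<K, forward
Step 1:
                   J          B
  init         5.872    0.02433
  Δ           -1.061      0.707
  eq           4.811     0.7314
  solve Keq expr → x = 0.3535; check Q = 0.004802
Then remove 0.5921 M of J.
Step 2:
                   J          B
  init         4.219     0.7314
  Δ           0.1482   -0.09883
  eq           4.368     0.6325
  solve Keq expr → x = -0.04941; check Q = 0.004802

Direction: reverse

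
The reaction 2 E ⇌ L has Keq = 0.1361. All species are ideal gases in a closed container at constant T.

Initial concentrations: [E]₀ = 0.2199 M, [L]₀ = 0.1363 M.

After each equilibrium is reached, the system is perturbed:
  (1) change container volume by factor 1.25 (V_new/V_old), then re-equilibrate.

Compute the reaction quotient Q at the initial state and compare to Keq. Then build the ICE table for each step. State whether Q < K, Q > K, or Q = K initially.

Q₀ = 2.819; Q > K (proceeds reverse)

Q₀ = 2.819 vs Keq = 0.1361 ⇒ Q>K, reverse
Step 1:
                    E           L
  I            0.2199      0.1363
  C            0.2199       -0.11
  E            0.4398     0.02633
  solve Keq expr → x = -0.11; check Q = 0.1361
Then change container volume by factor 1.25 (V_new/V_old).
Step 2:
                    E           L
  I            0.3519     0.02106
  C           0.00706    -0.00353
  E            0.3589     0.01753
  solve Keq expr → x = -0.00353; check Q = 0.1361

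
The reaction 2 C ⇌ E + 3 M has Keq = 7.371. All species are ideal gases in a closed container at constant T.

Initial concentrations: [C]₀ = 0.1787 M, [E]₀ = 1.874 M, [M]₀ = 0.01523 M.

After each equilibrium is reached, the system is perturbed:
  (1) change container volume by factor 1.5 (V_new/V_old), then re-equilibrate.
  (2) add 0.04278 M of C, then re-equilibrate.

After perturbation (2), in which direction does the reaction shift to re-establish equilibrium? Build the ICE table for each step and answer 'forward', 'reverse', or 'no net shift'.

Q₀ = 2.0731e-04 vs Keq = 7.371 ⇒ Q<K, forward
Step 1:
                  C         E         M
  init       0.1787     1.874   0.01523
  Δ         -0.1295   0.06476    0.1943
  eq        0.04918     1.939    0.2095
  solve Keq expr → x = 0.06476; check Q = 7.371
Then change container volume by factor 1.5 (V_new/V_old).
Step 2:
                  C         E         M
  init      0.03279     1.293    0.1397
  Δ        -0.00801  0.004005   0.01202
  eq        0.02478     1.297    0.1517
  solve Keq expr → x = 0.004005; check Q = 7.371
Then add 0.04278 M of C.
Step 3:
                  C         E         M
  init      0.06756     1.297    0.1517
  Δ        -0.03053   0.01527    0.0458
  eq        0.03702     1.312    0.1975
  solve Keq expr → x = 0.01527; check Q = 7.371

Direction: forward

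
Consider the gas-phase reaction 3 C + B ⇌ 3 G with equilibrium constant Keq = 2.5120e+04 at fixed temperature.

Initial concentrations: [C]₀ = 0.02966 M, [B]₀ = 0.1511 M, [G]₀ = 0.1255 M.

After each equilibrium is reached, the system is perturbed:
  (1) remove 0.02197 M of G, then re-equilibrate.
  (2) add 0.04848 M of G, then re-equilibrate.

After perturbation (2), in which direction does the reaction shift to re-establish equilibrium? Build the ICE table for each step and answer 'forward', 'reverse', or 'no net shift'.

Direction: reverse

Q₀ = 501.4 vs Keq = 2.5120e+04 ⇒ Q<K, forward
Step 1:
                   C          B          G
  I          0.02966     0.1511     0.1255
  C         -0.02018  -0.006726    0.02018
  E         0.009482     0.1444     0.1457
  solve Keq expr → x = 0.006726; check Q = 2.5120e+04
Then remove 0.02197 M of G.
Step 2:
                   C          B          G
  I         0.009482     0.1444     0.1237
  C        -0.001335 -4.4491e-04   0.001335
  E         0.008147     0.1439      0.125
  solve Keq expr → x = 4.4491e-04; check Q = 2.5120e+04
Then add 0.04848 M of G.
Step 3:
                   C          B          G
  I         0.008147     0.1439     0.1735
  C         0.002942 9.8063e-04  -0.002942
  E          0.01109     0.1449     0.1706
  solve Keq expr → x = -9.8063e-04; check Q = 2.5120e+04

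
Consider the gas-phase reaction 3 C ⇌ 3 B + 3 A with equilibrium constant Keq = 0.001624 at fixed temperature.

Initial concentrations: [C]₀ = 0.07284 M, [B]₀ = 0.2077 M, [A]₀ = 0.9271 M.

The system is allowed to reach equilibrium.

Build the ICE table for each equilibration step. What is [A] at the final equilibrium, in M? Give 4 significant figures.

Q₀ = 18.47 vs Keq = 0.001624 ⇒ Q>K, reverse
Step 1:
                   C          B          A
  init       0.07284     0.2077     0.9271
  Δ             0.17      -0.17      -0.17
  eq          0.2428     0.0377     0.7571
  solve Keq expr → x = -0.05667; check Q = 0.001624

[A]_eq = 0.7571 M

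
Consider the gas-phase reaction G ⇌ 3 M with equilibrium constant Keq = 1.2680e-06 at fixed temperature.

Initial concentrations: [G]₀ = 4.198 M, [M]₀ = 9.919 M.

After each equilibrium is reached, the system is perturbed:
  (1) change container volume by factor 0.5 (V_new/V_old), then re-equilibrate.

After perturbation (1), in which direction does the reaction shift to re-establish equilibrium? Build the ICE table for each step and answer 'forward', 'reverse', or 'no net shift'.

Q₀ = 232.5 vs Keq = 1.2680e-06 ⇒ Q>K, reverse
Step 1:
                    G           M
  Initial       4.198       9.919
  Change        3.299      -9.898
  Equil         7.497     0.02118
  solve Keq expr → x = -3.299; check Q = 1.2680e-06
Then change container volume by factor 0.5 (V_new/V_old).
Step 2:
                    G           M
  Initial       14.99     0.04237
  Change     0.005225    -0.01567
  Equil            15     0.02669
  solve Keq expr → x = -0.005225; check Q = 1.2680e-06

Direction: reverse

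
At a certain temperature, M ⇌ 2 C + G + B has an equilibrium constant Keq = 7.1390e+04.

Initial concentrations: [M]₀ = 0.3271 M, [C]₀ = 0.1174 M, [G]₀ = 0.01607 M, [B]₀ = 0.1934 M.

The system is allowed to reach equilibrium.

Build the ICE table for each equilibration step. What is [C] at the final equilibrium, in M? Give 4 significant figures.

[C]_eq = 0.7716 M

Q₀ = 1.3096e-04 vs Keq = 7.1390e+04 ⇒ Q<K, forward
Step 1:
                    M           C           G           B
  I            0.3271      0.1174     0.01607      0.1934
  C           -0.3271      0.6542      0.3271      0.3271
  E        1.4896e-06      0.7716      0.3432      0.5205
  solve Keq expr → x = 0.3271; check Q = 7.1390e+04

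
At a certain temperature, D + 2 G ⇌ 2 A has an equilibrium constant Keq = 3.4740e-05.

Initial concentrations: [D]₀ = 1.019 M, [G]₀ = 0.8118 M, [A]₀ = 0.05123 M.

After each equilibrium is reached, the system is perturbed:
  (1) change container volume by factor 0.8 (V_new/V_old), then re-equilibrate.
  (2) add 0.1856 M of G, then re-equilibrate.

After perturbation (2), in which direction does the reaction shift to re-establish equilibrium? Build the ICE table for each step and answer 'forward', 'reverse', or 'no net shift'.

Direction: forward

Q₀ = 0.003908 vs Keq = 3.4740e-05 ⇒ Q>K, reverse
Step 1:
                  D         G         A
  Initial     1.019    0.8118   0.05123
  Change    0.02303   0.04607  -0.04607
  Equil       1.042    0.8579  0.005162
  solve Keq expr → x = -0.02303; check Q = 3.4740e-05
Then change container volume by factor 0.8 (V_new/V_old).
Step 2:
                  D         G         A
  Initial     1.303     1.072  0.006452
  Change  -3.7771e-04 -7.5541e-04 7.5541e-04
  Equil       1.302     1.072  0.007207
  solve Keq expr → x = 3.7771e-04; check Q = 3.4740e-05
Then add 0.1856 M of G.
Step 3:
                  D         G         A
  Initial     1.302     1.257  0.007207
  Change  -6.1899e-04 -0.001238  0.001238
  Equil       1.302     1.256  0.008445
  solve Keq expr → x = 6.1899e-04; check Q = 3.4740e-05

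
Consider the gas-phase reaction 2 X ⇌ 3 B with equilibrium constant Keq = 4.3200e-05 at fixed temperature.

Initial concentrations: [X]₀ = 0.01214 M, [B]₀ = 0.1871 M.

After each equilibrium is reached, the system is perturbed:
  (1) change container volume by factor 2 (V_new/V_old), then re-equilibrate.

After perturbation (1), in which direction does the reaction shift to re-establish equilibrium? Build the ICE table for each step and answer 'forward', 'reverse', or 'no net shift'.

Q₀ = 44.44 vs Keq = 4.3200e-05 ⇒ Q>K, reverse
Step 1:
                   X          B
  I          0.01214     0.1871
  C           0.1187    -0.1781
  E           0.1308   0.009043
  solve Keq expr → x = -0.05935; check Q = 4.3200e-05
Then change container volume by factor 2 (V_new/V_old).
Step 2:
                   X          B
  I          0.06542   0.004522
  C       -7.5427e-04   0.001131
  E          0.06467   0.005653
  solve Keq expr → x = 3.7714e-04; check Q = 4.3200e-05

Direction: forward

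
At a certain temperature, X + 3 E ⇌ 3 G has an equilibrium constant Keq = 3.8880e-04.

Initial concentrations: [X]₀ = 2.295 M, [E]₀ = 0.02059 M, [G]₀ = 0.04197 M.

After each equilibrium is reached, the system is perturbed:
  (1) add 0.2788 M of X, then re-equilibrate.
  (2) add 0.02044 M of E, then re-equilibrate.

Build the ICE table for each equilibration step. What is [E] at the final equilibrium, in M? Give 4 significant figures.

Q₀ = 3.69 vs Keq = 3.8880e-04 ⇒ Q>K, reverse
Step 1:
                    X           E           G
  Initial       2.295     0.02059     0.04197
  Change      0.01216     0.03647    -0.03647
  Equil         2.307     0.05706    0.005503
  solve Keq expr → x = -0.01216; check Q = 3.8880e-04
Then add 0.2788 M of X.
Step 2:
                    X           E           G
  Initial       2.586     0.05706    0.005503
  Change  -6.4605e-05 -1.9382e-04  1.9382e-04
  Equil         2.586     0.05686    0.005697
  solve Keq expr → x = 6.4605e-05; check Q = 3.8880e-04
Then add 0.02044 M of E.
Step 3:
                    X           E           G
  Initial       2.586      0.0773    0.005697
  Change  -6.2022e-04   -0.001861    0.001861
  Equil         2.585     0.07544    0.007557
  solve Keq expr → x = 6.2022e-04; check Q = 3.8880e-04

[E]_eq = 0.07544 M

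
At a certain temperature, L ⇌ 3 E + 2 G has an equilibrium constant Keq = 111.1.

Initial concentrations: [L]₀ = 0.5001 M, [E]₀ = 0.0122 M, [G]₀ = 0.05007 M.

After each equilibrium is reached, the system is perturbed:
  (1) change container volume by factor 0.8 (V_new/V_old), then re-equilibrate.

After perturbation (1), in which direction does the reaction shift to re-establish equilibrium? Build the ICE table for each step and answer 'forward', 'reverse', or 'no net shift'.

Q₀ = 9.1029e-09 vs Keq = 111.1 ⇒ Q<K, forward
Step 1:
                  L         E         G
  I          0.5001    0.0122   0.05007
  C         -0.4737     1.421    0.9474
  E         0.02638     1.433    0.9975
  solve Keq expr → x = 0.4737; check Q = 111.1
Then change container volume by factor 0.8 (V_new/V_old).
Step 2:
                  L         E         G
  I         0.03297     1.792     1.247
  C         0.02969  -0.08906  -0.05937
  E         0.06266     1.703     1.188
  solve Keq expr → x = -0.02969; check Q = 111.1

Direction: reverse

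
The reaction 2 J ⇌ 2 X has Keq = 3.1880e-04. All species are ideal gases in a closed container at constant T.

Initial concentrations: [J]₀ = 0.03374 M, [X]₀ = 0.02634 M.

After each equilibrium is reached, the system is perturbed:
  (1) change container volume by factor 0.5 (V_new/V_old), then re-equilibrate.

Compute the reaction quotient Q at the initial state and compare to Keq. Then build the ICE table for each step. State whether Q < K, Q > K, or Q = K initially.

Q₀ = 0.6095 vs Keq = 3.1880e-04 ⇒ Q>K, reverse
Step 1:
                    J           X
  Initial     0.03374     0.02634
  Change      0.02529    -0.02529
  Equil       0.05903    0.001054
  solve Keq expr → x = -0.01264; check Q = 3.1880e-04
Then change container volume by factor 0.5 (V_new/V_old).
Step 2:
                    J           X
  Initial      0.1181    0.002108
  Change            0           0
  Equil        0.1181    0.002108
  solve Keq expr → x = 0; check Q = 3.1880e-04

Q₀ = 0.6095; Q > K (proceeds reverse)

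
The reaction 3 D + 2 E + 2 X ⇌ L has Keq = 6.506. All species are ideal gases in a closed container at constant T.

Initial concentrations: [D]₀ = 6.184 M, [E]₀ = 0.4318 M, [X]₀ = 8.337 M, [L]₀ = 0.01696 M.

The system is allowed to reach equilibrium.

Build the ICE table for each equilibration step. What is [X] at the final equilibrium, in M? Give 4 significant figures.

[X]_eq = 7.907 M

Q₀ = 5.5339e-06 vs Keq = 6.506 ⇒ Q<K, forward
Step 1:
                    D           E           X           L
  I             6.184      0.4318       8.337     0.01696
  C            -0.645       -0.43       -0.43       0.215
  E             5.539    0.001832       7.907      0.2319
  solve Keq expr → x = 0.215; check Q = 6.506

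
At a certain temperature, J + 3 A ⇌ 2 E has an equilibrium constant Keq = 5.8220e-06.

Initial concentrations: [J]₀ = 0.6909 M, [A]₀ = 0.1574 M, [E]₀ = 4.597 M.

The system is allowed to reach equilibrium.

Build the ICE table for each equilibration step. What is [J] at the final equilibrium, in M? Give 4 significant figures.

Q₀ = 7844 vs Keq = 5.8220e-06 ⇒ Q>K, reverse
Step 1:
                   J          A          E
  Initial     0.6909     0.1574      4.597
  Change       2.261      6.782     -4.521
  Equil        2.952      6.939    0.07578
  solve Keq expr → x = -2.261; check Q = 5.8220e-06

[J]_eq = 2.952 M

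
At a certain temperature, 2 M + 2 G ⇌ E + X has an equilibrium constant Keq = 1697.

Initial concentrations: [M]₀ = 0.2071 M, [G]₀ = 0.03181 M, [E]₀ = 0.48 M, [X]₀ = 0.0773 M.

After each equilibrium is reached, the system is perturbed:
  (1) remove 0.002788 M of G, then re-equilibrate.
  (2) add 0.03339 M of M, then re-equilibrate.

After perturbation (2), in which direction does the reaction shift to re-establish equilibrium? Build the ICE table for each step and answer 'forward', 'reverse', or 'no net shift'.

Direction: forward

Q₀ = 854.9 vs Keq = 1697 ⇒ Q<K, forward
Step 1:
                    M           G           E           X
  I            0.2071     0.03181        0.48      0.0773
  C         -0.007689   -0.007689    0.003845    0.003845
  E            0.1994     0.02412      0.4838     0.08114
  solve Keq expr → x = 0.003845; check Q = 1697
Then remove 0.002788 M of G.
Step 2:
                    M           G           E           X
  I            0.1994     0.02133      0.4838     0.08114
  C          0.002313    0.002313   -0.001156   -0.001156
  E            0.2017     0.02365      0.4827     0.07999
  solve Keq expr → x = -0.001156; check Q = 1697
Then add 0.03339 M of M.
Step 3:
                    M           G           E           X
  I            0.2351     0.02365      0.4827     0.07999
  C          -0.00289    -0.00289    0.001445    0.001445
  E            0.2322     0.02076      0.4841     0.08143
  solve Keq expr → x = 0.001445; check Q = 1697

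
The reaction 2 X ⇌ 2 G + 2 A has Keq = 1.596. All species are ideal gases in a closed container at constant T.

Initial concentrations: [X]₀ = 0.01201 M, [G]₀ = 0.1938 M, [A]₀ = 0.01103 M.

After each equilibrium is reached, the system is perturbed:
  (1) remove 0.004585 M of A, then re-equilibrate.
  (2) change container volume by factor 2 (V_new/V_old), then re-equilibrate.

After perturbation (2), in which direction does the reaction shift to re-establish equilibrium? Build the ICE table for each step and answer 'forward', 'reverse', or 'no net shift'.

Q₀ = 0.03168 vs Keq = 1.596 ⇒ Q<K, forward
Step 1:
                  X         G         A
  Initial   0.01201    0.1938   0.01103
  Change  -0.008825  0.008825  0.008825
  Equil    0.003185    0.2026   0.01986
  solve Keq expr → x = 0.004413; check Q = 1.596
Then remove 0.004585 M of A.
Step 2:
                  X         G         A
  Initial  0.003185    0.2026   0.01527
  Change  -6.2694e-04 6.2694e-04 6.2694e-04
  Equil    0.002558    0.2033    0.0159
  solve Keq expr → x = 3.1347e-04; check Q = 1.596
Then change container volume by factor 2 (V_new/V_old).
Step 3:
                  X         G         A
  Initial  0.001279    0.1016  0.007949
  Change  -5.8813e-04 5.8813e-04 5.8813e-04
  Equil   6.9070e-04    0.1022  0.008537
  solve Keq expr → x = 2.9407e-04; check Q = 1.596

Direction: forward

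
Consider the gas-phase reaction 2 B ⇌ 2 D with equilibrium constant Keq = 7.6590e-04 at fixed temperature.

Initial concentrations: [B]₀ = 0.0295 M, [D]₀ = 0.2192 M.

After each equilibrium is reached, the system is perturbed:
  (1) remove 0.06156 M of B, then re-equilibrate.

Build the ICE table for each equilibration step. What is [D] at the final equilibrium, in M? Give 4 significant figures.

[D]_eq = 0.00504 M

Q₀ = 55.21 vs Keq = 7.6590e-04 ⇒ Q>K, reverse
Step 1:
                   B          D
  Initial     0.0295     0.2192
  Change      0.2125    -0.2125
  Equil        0.242   0.006697
  solve Keq expr → x = -0.1063; check Q = 7.6590e-04
Then remove 0.06156 M of B.
Step 2:
                   B          D
  Initial     0.1804   0.006697
  Change    0.001658  -0.001658
  Equil       0.1821    0.00504
  solve Keq expr → x = -8.2889e-04; check Q = 7.6590e-04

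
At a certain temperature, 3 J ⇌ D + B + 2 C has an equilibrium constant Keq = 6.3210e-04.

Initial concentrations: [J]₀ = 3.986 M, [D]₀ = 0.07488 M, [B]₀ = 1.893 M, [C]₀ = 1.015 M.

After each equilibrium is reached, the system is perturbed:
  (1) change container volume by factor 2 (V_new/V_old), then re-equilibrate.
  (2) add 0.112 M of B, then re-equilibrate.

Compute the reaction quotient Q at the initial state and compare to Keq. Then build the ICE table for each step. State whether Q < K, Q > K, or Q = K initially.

Q₀ = 0.002306; Q > K (proceeds reverse)

Q₀ = 0.002306 vs Keq = 6.3210e-04 ⇒ Q>K, reverse
Step 1:
                   J          D          B          C
  I            3.986    0.07488      1.893      1.015
  C           0.1398   -0.04659   -0.04659   -0.09317
  E            4.126    0.02829      1.846     0.9218
  solve Keq expr → x = -0.04659; check Q = 6.3210e-04
Then change container volume by factor 2 (V_new/V_old).
Step 2:
                   J          D          B          C
  I            2.063    0.01415     0.9232     0.4609
  C         -0.03103    0.01034    0.01034    0.02068
  E            2.032    0.02449     0.9335     0.4816
  solve Keq expr → x = 0.01034; check Q = 6.3210e-04
Then add 0.112 M of B.
Step 3:
                   J          D          B          C
  I            2.032    0.02449      1.046     0.4816
  C         0.006034  -0.002011  -0.002011  -0.004023
  E            2.038    0.02248      1.044     0.4776
  solve Keq expr → x = -0.002011; check Q = 6.3210e-04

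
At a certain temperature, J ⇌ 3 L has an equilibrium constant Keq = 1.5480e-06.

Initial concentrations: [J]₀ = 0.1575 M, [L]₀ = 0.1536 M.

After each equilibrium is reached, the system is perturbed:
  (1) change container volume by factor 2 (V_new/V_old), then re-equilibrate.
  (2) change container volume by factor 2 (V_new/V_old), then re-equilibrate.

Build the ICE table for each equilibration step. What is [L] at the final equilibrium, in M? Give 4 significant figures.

[L]_eq = 0.004283 M

Q₀ = 0.02301 vs Keq = 1.5480e-06 ⇒ Q>K, reverse
Step 1:
                  J         L
  init       0.1575    0.1536
  Δ         0.04892   -0.1468
  eq         0.2064  0.006837
  solve Keq expr → x = -0.04892; check Q = 1.5480e-06
Then change container volume by factor 2 (V_new/V_old).
Step 2:
                  J         L
  init       0.1032  0.003418
  Δ       -6.6541e-04  0.001996
  eq         0.1025  0.005415
  solve Keq expr → x = 6.6541e-04; check Q = 1.5480e-06
Then change container volume by factor 2 (V_new/V_old).
Step 3:
                  J         L
  init      0.05127  0.002707
  Δ       -5.2518e-04  0.001576
  eq        0.05075  0.004283
  solve Keq expr → x = 5.2518e-04; check Q = 1.5480e-06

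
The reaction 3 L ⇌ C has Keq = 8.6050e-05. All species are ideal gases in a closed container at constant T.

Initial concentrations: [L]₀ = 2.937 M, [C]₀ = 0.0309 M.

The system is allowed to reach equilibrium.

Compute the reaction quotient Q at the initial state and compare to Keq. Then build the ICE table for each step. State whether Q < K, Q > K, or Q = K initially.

Q₀ = 0.00122; Q > K (proceeds reverse)

Q₀ = 0.00122 vs Keq = 8.6050e-05 ⇒ Q>K, reverse
Step 1:
                   L          C
  init         2.937     0.0309
  Δ          0.08557   -0.02852
  eq           3.023   0.002376
  solve Keq expr → x = -0.02852; check Q = 8.6050e-05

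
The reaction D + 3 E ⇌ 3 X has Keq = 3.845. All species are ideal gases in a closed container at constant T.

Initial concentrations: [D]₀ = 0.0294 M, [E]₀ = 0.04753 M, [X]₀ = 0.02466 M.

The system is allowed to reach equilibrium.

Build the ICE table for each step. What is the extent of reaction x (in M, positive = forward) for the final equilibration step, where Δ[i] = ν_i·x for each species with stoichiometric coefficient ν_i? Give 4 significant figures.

x = -3.5588e-04 M

Q₀ = 4.75 vs Keq = 3.845 ⇒ Q>K, reverse
Step 1:
                    D           E           X
  I            0.0294     0.04753     0.02466
  C        3.5588e-04    0.001068   -0.001068
  E           0.02976      0.0486     0.02359
  solve Keq expr → x = -3.5588e-04; check Q = 3.845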